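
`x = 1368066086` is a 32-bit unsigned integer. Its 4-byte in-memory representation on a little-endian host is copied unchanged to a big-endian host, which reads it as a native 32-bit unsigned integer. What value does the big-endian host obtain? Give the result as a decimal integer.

638094161

1368066086 in 32-bit hexadecimal is 0x518B0826.
Stored little-endian, the bytes at ascending addresses are 26 08 8B 51.
Read back as big-endian, the last byte is least significant, giving 0x26088B51.
0x26088B51 = 638094161.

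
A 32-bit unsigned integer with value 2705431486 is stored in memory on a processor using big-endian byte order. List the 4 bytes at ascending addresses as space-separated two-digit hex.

A1 41 9B BE

2705431486 in hexadecimal, padded to 32 bits, is 0xA1419BBE.
Split into bytes (most-significant first): A1 41 9B BE.
In big-endian order the high byte comes first in memory.
So the memory order matches the most-significant-first order: A1 41 9B BE.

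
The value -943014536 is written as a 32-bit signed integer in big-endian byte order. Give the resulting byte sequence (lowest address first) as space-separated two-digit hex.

C7 CA BD 78

Two's complement of -943014536 in 32 bits: 943014536 = 0x38354288; invert → 0xC7CABD77; add 1 → 0xC7CABD78.
Split into bytes (most-significant first): C7 CA BD 78.
Big-endian: lowest address holds the most-significant byte.
So the memory order matches the most-significant-first order: C7 CA BD 78.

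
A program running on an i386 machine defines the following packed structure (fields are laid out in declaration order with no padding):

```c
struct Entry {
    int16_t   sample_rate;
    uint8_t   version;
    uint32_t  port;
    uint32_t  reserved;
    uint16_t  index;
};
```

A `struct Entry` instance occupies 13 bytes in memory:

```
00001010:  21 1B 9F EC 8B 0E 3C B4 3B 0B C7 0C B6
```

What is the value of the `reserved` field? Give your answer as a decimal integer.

3339402164

`reserved` follows `sample_rate` (2 B), `version` (1 B), `port` (4 B), so it starts at offset 2 + 1 + 4 = 7 and occupies 4 bytes.
Bytes at offsets 7..10: B4 3B 0B C7.
In little-endian order the low byte comes first in memory.
Reassemble most-significant byte first: C7 0B 3B B4 → 0xC70B3BB4.
0xC70B3BB4 = 3339402164.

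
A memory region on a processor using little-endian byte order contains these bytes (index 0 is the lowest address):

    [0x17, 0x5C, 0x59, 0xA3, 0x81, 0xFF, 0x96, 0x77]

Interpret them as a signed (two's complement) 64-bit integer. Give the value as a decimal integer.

Little-endian: lowest address holds the least-significant byte.
Reassemble most-significant byte first: 77 96 FF 81 A3 59 5C 17 → 0x7796FF81A3595C17.
0x7796FF81A3595C17 = 8617355869276429335.

8617355869276429335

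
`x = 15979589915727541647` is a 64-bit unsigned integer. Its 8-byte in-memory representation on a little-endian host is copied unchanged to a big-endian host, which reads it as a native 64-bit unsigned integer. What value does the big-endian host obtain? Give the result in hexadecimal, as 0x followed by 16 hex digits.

15979589915727541647 in 64-bit hexadecimal is 0xDDC2E85D675AB58F.
Stored little-endian, the bytes at ascending addresses are 8F B5 5A 67 5D E8 C2 DD.
Read back as big-endian, the last byte is least significant, giving 0x8FB55A675DE8C2DD.

0x8FB55A675DE8C2DD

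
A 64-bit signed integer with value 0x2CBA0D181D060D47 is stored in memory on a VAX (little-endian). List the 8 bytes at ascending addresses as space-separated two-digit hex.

Split into bytes (most-significant first): 2C BA 0D 18 1D 06 0D 47.
Little-endian: lowest address holds the least-significant byte.
So at ascending addresses the bytes are 47 0D 06 1D 18 0D BA 2C.

47 0D 06 1D 18 0D BA 2C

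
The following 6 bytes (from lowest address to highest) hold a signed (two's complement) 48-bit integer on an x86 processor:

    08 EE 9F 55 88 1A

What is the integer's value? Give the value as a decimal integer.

29172854418952

In little-endian order the low byte comes first in memory.
Reassemble most-significant byte first: 1A 88 55 9F EE 08 → 0x1A88559FEE08.
0x1A88559FEE08 = 29172854418952.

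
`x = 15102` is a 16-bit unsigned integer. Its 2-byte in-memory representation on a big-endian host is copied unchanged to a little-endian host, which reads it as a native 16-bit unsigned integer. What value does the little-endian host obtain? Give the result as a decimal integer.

65082

15102 in 16-bit hexadecimal is 0x3AFE.
Stored big-endian, the bytes at ascending addresses are 3A FE.
Read back as little-endian, the first byte is least significant, giving 0xFE3A.
0xFE3A = 65082.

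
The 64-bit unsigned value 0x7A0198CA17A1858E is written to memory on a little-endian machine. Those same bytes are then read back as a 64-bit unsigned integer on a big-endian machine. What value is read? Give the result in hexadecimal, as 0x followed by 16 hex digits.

0x8E85A117CA98017A

Stored little-endian, the bytes at ascending addresses are 8E 85 A1 17 CA 98 01 7A.
Read back as big-endian, the last byte is least significant, giving 0x8E85A117CA98017A.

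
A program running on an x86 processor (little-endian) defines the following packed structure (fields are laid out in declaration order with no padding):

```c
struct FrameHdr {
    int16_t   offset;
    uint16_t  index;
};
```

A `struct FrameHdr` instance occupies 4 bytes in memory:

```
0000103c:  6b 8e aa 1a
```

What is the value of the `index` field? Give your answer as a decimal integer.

6826

`index` follows `offset` (2 bytes), so it starts at byte offset 2 and occupies 2 bytes.
Bytes at offsets 2..3: AA 1A.
Little-endian: lowest address holds the least-significant byte.
Reassemble most-significant byte first: 1A AA → 0x1AAA.
0x1AAA = 6826.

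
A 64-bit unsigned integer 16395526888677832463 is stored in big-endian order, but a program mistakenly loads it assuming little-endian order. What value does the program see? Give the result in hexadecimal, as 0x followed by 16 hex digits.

0x0FF70189D69C88E3

16395526888677832463 in 64-bit hexadecimal is 0xE3889CD68901F70F.
Stored big-endian, the bytes at ascending addresses are E3 88 9C D6 89 01 F7 0F.
Read back as little-endian, the first byte is least significant, giving 0x0FF70189D69C88E3.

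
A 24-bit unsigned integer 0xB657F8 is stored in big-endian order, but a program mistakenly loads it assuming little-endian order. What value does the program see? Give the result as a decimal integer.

Stored big-endian, the bytes at ascending addresses are B6 57 F8.
Read back as little-endian, the first byte is least significant, giving 0xF857B6.
0xF857B6 = 16275382.

16275382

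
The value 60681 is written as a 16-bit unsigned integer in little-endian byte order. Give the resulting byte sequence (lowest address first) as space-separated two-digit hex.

60681 in hexadecimal, padded to 16 bits, is 0xED09.
Split into bytes (most-significant first): ED 09.
Little-endian: lowest address holds the least-significant byte.
So at ascending addresses the bytes are 09 ED.

09 ED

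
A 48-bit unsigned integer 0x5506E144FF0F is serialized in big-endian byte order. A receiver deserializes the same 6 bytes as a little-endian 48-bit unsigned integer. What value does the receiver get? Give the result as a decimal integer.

Stored big-endian, the bytes at ascending addresses are 55 06 E1 44 FF 0F.
Read back as little-endian, the first byte is least significant, giving 0x0FFF44E10655.
0x0FFF44E10655 = 17589046675029.

17589046675029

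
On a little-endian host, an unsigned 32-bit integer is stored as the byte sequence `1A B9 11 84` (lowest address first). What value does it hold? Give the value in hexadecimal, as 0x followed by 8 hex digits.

0x8411B91A

In little-endian order the low byte comes first in memory.
Reassemble most-significant byte first: 84 11 B9 1A → 0x8411B91A.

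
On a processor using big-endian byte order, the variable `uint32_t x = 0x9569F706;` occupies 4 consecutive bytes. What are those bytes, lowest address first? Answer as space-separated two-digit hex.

95 69 F7 06

Split into bytes (most-significant first): 95 69 F7 06.
In big-endian order the high byte comes first in memory.
So the memory order matches the most-significant-first order: 95 69 F7 06.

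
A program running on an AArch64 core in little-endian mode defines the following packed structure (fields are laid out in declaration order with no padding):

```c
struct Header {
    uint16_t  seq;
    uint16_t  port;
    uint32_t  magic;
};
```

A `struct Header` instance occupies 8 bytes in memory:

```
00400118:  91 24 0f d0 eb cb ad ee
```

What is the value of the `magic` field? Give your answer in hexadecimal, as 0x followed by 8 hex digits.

`magic` follows `seq` (2 B), `port` (2 B), so it starts at offset 2 + 2 = 4 and occupies 4 bytes.
Bytes at offsets 4..7: EB CB AD EE.
Little-endian: lowest address holds the least-significant byte.
Reassemble most-significant byte first: EE AD CB EB → 0xEEADCBEB.

0xEEADCBEB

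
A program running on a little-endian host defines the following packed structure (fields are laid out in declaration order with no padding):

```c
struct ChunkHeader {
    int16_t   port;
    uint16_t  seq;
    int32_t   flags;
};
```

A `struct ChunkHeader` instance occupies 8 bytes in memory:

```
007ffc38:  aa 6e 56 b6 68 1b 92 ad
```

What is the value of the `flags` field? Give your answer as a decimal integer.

`flags` follows `port` (2 B), `seq` (2 B), so it starts at offset 2 + 2 = 4 and occupies 4 bytes.
Bytes at offsets 4..7: 68 1B 92 AD.
In little-endian order the low byte comes first in memory.
Reassemble most-significant byte first: AD 92 1B 68 → 0xAD921B68.
Top bit is set, so as a signed 32-bit value this is 0xAD921B68 − 2^32 = -1382933656.

-1382933656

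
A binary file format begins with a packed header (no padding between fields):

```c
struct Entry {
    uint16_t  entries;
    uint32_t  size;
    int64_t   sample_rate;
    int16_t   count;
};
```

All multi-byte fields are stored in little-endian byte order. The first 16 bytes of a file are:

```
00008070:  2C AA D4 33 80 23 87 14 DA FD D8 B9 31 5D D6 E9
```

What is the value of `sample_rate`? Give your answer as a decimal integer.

6715352861009122439

`sample_rate` follows `entries` (2 B), `size` (4 B), so it starts at offset 2 + 4 = 6 and occupies 8 bytes.
Bytes at offsets 6..13: 87 14 DA FD D8 B9 31 5D.
Little-endian: lowest address holds the least-significant byte.
Reassemble most-significant byte first: 5D 31 B9 D8 FD DA 14 87 → 0x5D31B9D8FDDA1487.
0x5D31B9D8FDDA1487 = 6715352861009122439.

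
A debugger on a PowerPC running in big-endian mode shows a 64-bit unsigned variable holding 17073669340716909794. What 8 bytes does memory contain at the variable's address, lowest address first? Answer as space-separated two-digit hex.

EC F1 DB CE 21 E8 C4 E2

17073669340716909794 in hexadecimal, padded to 64 bits, is 0xECF1DBCE21E8C4E2.
Split into bytes (most-significant first): EC F1 DB CE 21 E8 C4 E2.
Big-endian stores the most-significant byte at the lowest address.
So the memory order matches the most-significant-first order: EC F1 DB CE 21 E8 C4 E2.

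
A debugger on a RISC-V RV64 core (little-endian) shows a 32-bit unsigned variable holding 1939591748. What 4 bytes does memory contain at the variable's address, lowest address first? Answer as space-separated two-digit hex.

44 D2 9B 73

1939591748 in hexadecimal, padded to 32 bits, is 0x739BD244.
Split into bytes (most-significant first): 73 9B D2 44.
Little-endian stores the least-significant byte at the lowest address.
So at ascending addresses the bytes are 44 D2 9B 73.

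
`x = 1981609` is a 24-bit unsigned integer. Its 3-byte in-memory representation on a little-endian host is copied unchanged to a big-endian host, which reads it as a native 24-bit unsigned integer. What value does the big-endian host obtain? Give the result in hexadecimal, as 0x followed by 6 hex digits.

0xA93C1E

1981609 in 24-bit hexadecimal is 0x1E3CA9.
Stored little-endian, the bytes at ascending addresses are A9 3C 1E.
Read back as big-endian, the last byte is least significant, giving 0xA93C1E.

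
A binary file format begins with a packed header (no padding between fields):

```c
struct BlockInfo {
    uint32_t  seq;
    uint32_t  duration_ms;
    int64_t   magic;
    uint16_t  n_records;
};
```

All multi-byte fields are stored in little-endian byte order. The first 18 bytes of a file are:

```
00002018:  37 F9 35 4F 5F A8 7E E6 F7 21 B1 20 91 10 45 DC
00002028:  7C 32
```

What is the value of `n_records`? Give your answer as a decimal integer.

12924

`n_records` follows `seq` (4 B), `duration_ms` (4 B), `magic` (8 B), so it starts at offset 4 + 4 + 8 = 16 and occupies 2 bytes.
Bytes at offsets 16..17: 7C 32.
In little-endian order the low byte comes first in memory.
Reassemble most-significant byte first: 32 7C → 0x327C.
0x327C = 12924.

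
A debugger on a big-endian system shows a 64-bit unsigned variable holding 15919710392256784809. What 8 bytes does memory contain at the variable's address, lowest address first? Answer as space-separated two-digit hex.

15919710392256784809 in hexadecimal, padded to 64 bits, is 0xDCEE2C41698F69A9.
Split into bytes (most-significant first): DC EE 2C 41 69 8F 69 A9.
Big-endian stores the most-significant byte at the lowest address.
So the memory order matches the most-significant-first order: DC EE 2C 41 69 8F 69 A9.

DC EE 2C 41 69 8F 69 A9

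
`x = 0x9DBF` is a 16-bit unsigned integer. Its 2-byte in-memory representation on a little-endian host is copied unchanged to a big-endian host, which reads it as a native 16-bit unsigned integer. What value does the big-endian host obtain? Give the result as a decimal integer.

49053

Stored little-endian, the bytes at ascending addresses are BF 9D.
Read back as big-endian, the last byte is least significant, giving 0xBF9D.
0xBF9D = 49053.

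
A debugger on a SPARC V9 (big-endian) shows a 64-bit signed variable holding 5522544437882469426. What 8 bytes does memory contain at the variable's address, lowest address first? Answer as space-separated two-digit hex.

4C A4 04 E8 14 4B 3C 32

5522544437882469426 in hexadecimal, padded to 64 bits, is 0x4CA404E8144B3C32.
Split into bytes (most-significant first): 4C A4 04 E8 14 4B 3C 32.
Big-endian: lowest address holds the most-significant byte.
So the memory order matches the most-significant-first order: 4C A4 04 E8 14 4B 3C 32.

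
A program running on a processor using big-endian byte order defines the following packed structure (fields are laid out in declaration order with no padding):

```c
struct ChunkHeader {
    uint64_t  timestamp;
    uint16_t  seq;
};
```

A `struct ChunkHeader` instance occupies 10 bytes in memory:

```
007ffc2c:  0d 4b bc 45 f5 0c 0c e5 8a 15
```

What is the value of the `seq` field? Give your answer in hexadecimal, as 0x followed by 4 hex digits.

0x8A15

`seq` follows `timestamp` (8 bytes), so it starts at byte offset 8 and occupies 2 bytes.
Bytes at offsets 8..9: 8A 15.
Big-endian: lowest address holds the most-significant byte.
The bytes are already most-significant first: 0x8A15.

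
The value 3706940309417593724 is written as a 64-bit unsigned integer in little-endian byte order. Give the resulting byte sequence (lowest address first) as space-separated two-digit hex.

7C 8B 69 3A 92 B2 71 33

3706940309417593724 in hexadecimal, padded to 64 bits, is 0x3371B2923A698B7C.
Split into bytes (most-significant first): 33 71 B2 92 3A 69 8B 7C.
Little-endian stores the least-significant byte at the lowest address.
So at ascending addresses the bytes are 7C 8B 69 3A 92 B2 71 33.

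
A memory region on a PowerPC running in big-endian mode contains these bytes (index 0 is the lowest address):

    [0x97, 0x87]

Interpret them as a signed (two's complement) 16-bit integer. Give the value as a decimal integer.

-26745

Big-endian: lowest address holds the most-significant byte.
The bytes are already most-significant first: 0x9787.
Top bit is set, so as a signed 16-bit value this is 0x9787 − 2^16 = -26745.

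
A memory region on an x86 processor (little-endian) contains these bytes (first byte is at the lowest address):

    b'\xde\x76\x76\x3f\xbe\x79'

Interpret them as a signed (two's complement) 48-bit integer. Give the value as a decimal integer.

133858015475422

Little-endian: lowest address holds the least-significant byte.
Reassemble most-significant byte first: 79 BE 3F 76 76 DE → 0x79BE3F7676DE.
0x79BE3F7676DE = 133858015475422.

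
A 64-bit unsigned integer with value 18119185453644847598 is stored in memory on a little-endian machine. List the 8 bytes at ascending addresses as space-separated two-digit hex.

EE 19 ED A7 2B 47 74 FB

18119185453644847598 in hexadecimal, padded to 64 bits, is 0xFB74472BA7ED19EE.
Split into bytes (most-significant first): FB 74 47 2B A7 ED 19 EE.
In little-endian order the low byte comes first in memory.
So at ascending addresses the bytes are EE 19 ED A7 2B 47 74 FB.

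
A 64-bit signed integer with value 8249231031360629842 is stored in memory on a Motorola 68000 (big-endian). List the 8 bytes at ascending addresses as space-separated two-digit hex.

8249231031360629842 in hexadecimal, padded to 64 bits, is 0x727B27EAAE612C52.
Split into bytes (most-significant first): 72 7B 27 EA AE 61 2C 52.
Big-endian stores the most-significant byte at the lowest address.
So the memory order matches the most-significant-first order: 72 7B 27 EA AE 61 2C 52.

72 7B 27 EA AE 61 2C 52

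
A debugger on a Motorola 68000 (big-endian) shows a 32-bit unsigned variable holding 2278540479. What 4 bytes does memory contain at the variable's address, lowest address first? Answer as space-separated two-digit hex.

87 CF C4 BF

2278540479 in hexadecimal, padded to 32 bits, is 0x87CFC4BF.
Split into bytes (most-significant first): 87 CF C4 BF.
Big-endian stores the most-significant byte at the lowest address.
So the memory order matches the most-significant-first order: 87 CF C4 BF.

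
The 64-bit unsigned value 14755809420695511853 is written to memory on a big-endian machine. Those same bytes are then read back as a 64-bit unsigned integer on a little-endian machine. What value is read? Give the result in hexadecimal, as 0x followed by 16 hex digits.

14755809420695511853 in 64-bit hexadecimal is 0xCCC72A7D0DEB232D.
Stored big-endian, the bytes at ascending addresses are CC C7 2A 7D 0D EB 23 2D.
Read back as little-endian, the first byte is least significant, giving 0x2D23EB0D7D2AC7CC.

0x2D23EB0D7D2AC7CC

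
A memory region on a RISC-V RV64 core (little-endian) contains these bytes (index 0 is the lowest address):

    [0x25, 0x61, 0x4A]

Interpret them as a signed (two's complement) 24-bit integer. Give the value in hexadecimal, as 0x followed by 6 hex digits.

In little-endian order the low byte comes first in memory.
Reassemble most-significant byte first: 4A 61 25 → 0x4A6125.

0x4A6125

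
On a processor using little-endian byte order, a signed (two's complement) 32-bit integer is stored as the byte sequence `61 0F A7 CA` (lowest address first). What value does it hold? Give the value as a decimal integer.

-895021215

In little-endian order the low byte comes first in memory.
Reassemble most-significant byte first: CA A7 0F 61 → 0xCAA70F61.
Top bit is set, so as a signed 32-bit value this is 0xCAA70F61 − 2^32 = -895021215.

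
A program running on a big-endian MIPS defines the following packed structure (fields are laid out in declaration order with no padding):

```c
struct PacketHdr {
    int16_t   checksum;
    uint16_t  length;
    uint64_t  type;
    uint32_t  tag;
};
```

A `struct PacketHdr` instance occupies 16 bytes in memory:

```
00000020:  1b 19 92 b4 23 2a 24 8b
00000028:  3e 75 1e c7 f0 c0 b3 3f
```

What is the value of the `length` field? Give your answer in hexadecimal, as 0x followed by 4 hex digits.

`length` follows `checksum` (2 bytes), so it starts at byte offset 2 and occupies 2 bytes.
Bytes at offsets 2..3: 92 B4.
In big-endian order the high byte comes first in memory.
The bytes are already most-significant first: 0x92B4.

0x92B4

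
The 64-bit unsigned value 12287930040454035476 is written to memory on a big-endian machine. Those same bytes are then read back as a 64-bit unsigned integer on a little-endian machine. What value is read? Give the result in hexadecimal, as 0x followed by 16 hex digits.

0x14381D7E447F87AA

12287930040454035476 in 64-bit hexadecimal is 0xAA877F447E1D3814.
Stored big-endian, the bytes at ascending addresses are AA 87 7F 44 7E 1D 38 14.
Read back as little-endian, the first byte is least significant, giving 0x14381D7E447F87AA.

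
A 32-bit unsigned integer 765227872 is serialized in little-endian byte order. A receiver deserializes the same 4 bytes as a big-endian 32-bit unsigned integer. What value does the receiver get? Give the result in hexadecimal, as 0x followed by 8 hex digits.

765227872 in 32-bit hexadecimal is 0x2D9C7360.
Stored little-endian, the bytes at ascending addresses are 60 73 9C 2D.
Read back as big-endian, the last byte is least significant, giving 0x60739C2D.

0x60739C2D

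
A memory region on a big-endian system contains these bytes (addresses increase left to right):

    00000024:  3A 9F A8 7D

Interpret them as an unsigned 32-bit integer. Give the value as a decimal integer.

983541885

Big-endian: lowest address holds the most-significant byte.
The bytes are already most-significant first: 0x3A9FA87D.
0x3A9FA87D = 983541885.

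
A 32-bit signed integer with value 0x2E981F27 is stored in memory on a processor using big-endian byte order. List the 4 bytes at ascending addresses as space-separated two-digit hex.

2E 98 1F 27

Split into bytes (most-significant first): 2E 98 1F 27.
Big-endian stores the most-significant byte at the lowest address.
So the memory order matches the most-significant-first order: 2E 98 1F 27.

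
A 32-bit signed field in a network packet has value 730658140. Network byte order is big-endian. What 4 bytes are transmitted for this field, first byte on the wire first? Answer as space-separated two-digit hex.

730658140 in hexadecimal, padded to 32 bits, is 0x2B8CF55C.
Split into bytes (most-significant first): 2B 8C F5 5C.
In big-endian order the high byte comes first in memory.
So the memory order matches the most-significant-first order: 2B 8C F5 5C.

2B 8C F5 5C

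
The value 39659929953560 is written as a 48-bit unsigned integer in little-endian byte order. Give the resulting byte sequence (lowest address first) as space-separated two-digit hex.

18 65 09 0C 12 24

39659929953560 in hexadecimal, padded to 48 bits, is 0x24120C096518.
Split into bytes (most-significant first): 24 12 0C 09 65 18.
Little-endian stores the least-significant byte at the lowest address.
So at ascending addresses the bytes are 18 65 09 0C 12 24.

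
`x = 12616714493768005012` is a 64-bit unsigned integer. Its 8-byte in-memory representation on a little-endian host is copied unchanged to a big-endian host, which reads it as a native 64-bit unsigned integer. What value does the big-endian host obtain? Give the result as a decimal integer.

10697615240412141487

12616714493768005012 in 64-bit hexadecimal is 0xAF1792FC61907594.
Stored little-endian, the bytes at ascending addresses are 94 75 90 61 FC 92 17 AF.
Read back as big-endian, the last byte is least significant, giving 0x94759061FC9217AF.
0x94759061FC9217AF = 10697615240412141487.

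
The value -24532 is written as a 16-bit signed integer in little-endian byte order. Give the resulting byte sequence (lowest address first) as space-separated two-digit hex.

2C A0

Two's complement of -24532 in 16 bits: 24532 = 0x5FD4; invert → 0xA02B; add 1 → 0xA02C.
Split into bytes (most-significant first): A0 2C.
Little-endian stores the least-significant byte at the lowest address.
So at ascending addresses the bytes are 2C A0.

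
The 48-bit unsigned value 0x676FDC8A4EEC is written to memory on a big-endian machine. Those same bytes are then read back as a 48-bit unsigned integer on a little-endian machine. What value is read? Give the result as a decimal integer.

Stored big-endian, the bytes at ascending addresses are 67 6F DC 8A 4E EC.
Read back as little-endian, the first byte is least significant, giving 0xEC4E8ADC6F67.
0xEC4E8ADC6F67 = 259822081306471.

259822081306471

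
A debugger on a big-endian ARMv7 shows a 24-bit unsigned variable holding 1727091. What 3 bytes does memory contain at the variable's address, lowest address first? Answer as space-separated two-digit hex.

1727091 in hexadecimal, padded to 24 bits, is 0x1A5A73.
Split into bytes (most-significant first): 1A 5A 73.
Big-endian: lowest address holds the most-significant byte.
So the memory order matches the most-significant-first order: 1A 5A 73.

1A 5A 73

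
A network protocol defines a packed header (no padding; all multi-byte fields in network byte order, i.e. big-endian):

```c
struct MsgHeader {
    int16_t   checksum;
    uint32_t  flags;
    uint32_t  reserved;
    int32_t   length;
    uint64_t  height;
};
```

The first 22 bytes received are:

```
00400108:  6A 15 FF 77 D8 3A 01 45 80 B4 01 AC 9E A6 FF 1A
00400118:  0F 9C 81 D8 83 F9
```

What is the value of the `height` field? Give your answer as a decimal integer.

`height` follows `checksum` (2 B), `flags` (4 B), `reserved` (4 B), `length` (4 B), so it starts at offset 2 + 4 + 4 + 4 = 14 and occupies 8 bytes.
Bytes at offsets 14..21: FF 1A 0F 9C 81 D8 83 F9.
In big-endian order the high byte comes first in memory.
The bytes are already most-significant first: 0xFF1A0F9C81D883F9.
0xFF1A0F9C81D883F9 = 18382021993933865977.

18382021993933865977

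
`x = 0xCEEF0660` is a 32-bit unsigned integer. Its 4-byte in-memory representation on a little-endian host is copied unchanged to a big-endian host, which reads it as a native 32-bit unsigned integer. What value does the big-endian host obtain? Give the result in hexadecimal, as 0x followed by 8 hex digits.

Stored little-endian, the bytes at ascending addresses are 60 06 EF CE.
Read back as big-endian, the last byte is least significant, giving 0x6006EFCE.

0x6006EFCE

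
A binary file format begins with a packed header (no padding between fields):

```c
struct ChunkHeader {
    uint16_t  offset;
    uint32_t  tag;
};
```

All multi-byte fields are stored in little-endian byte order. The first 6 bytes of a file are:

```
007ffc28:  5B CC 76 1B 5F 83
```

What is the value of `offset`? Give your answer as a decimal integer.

`offset` is the first field, at byte offset 0, occupying 2 bytes.
Bytes at offsets 0..1: 5B CC.
In little-endian order the low byte comes first in memory.
Reassemble most-significant byte first: CC 5B → 0xCC5B.
0xCC5B = 52315.

52315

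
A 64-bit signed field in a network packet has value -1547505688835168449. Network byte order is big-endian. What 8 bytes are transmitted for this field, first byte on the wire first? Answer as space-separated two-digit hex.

EA 86 27 C6 69 15 67 3F

Two's complement of -1547505688835168449 in 64 bits: 1547505688835168449 = 0x1579D83996EA98C1; invert → 0xEA8627C66915673E; add 1 → 0xEA8627C66915673F.
Split into bytes (most-significant first): EA 86 27 C6 69 15 67 3F.
In big-endian order the high byte comes first in memory.
So the memory order matches the most-significant-first order: EA 86 27 C6 69 15 67 3F.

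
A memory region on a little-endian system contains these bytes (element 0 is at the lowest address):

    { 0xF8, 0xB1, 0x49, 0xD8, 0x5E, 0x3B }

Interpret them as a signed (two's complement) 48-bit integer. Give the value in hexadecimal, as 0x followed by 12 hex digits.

In little-endian order the low byte comes first in memory.
Reassemble most-significant byte first: 3B 5E D8 49 B1 F8 → 0x3B5ED849B1F8.

0x3B5ED849B1F8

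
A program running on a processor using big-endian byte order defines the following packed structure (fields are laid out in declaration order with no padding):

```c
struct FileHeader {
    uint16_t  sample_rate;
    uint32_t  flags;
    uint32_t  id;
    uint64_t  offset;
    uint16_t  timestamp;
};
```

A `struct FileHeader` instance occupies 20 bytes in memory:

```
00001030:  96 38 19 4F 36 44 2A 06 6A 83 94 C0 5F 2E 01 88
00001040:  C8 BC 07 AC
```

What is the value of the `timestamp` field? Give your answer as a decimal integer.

1964

`timestamp` follows `sample_rate` (2 B), `flags` (4 B), `id` (4 B), `offset` (8 B), so it starts at offset 2 + 4 + 4 + 8 = 18 and occupies 2 bytes.
Bytes at offsets 18..19: 07 AC.
In big-endian order the high byte comes first in memory.
The bytes are already most-significant first: 0x07AC.
0x07AC = 1964.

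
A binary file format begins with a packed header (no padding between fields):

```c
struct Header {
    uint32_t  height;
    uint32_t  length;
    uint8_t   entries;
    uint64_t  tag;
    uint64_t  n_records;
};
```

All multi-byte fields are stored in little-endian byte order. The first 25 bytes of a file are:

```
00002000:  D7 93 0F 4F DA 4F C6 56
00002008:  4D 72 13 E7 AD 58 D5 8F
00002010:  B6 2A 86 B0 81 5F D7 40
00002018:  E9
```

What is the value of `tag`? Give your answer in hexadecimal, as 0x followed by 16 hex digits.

`tag` follows `height` (4 B), `length` (4 B), `entries` (1 B), so it starts at offset 4 + 4 + 1 = 9 and occupies 8 bytes.
Bytes at offsets 9..16: 72 13 E7 AD 58 D5 8F B6.
Little-endian: lowest address holds the least-significant byte.
Reassemble most-significant byte first: B6 8F D5 58 AD E7 13 72 → 0xB68FD558ADE71372.

0xB68FD558ADE71372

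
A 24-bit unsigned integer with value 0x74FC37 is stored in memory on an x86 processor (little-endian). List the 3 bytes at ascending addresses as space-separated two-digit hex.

Split into bytes (most-significant first): 74 FC 37.
In little-endian order the low byte comes first in memory.
So at ascending addresses the bytes are 37 FC 74.

37 FC 74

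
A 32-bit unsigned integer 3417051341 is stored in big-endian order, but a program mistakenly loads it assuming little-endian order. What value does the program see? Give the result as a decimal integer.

3417051341 in 32-bit hexadecimal is 0xCBAC10CD.
Stored big-endian, the bytes at ascending addresses are CB AC 10 CD.
Read back as little-endian, the first byte is least significant, giving 0xCD10ACCB.
0xCD10ACCB = 3440422091.

3440422091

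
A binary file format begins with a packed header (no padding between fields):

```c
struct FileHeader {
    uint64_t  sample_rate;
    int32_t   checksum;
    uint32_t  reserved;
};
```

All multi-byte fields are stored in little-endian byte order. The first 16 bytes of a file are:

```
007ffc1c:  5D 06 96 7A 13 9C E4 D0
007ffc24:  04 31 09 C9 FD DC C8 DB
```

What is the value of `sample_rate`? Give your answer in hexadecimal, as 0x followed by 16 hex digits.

0xD0E49C137A96065D

`sample_rate` is the first field, at byte offset 0, occupying 8 bytes.
Bytes at offsets 0..7: 5D 06 96 7A 13 9C E4 D0.
Little-endian: lowest address holds the least-significant byte.
Reassemble most-significant byte first: D0 E4 9C 13 7A 96 06 5D → 0xD0E49C137A96065D.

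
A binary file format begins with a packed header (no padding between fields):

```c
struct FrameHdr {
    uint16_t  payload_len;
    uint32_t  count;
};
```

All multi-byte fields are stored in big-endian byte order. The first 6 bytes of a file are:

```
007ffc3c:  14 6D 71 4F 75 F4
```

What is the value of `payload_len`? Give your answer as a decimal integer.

5229

`payload_len` is the first field, at byte offset 0, occupying 2 bytes.
Bytes at offsets 0..1: 14 6D.
In big-endian order the high byte comes first in memory.
The bytes are already most-significant first: 0x146D.
0x146D = 5229.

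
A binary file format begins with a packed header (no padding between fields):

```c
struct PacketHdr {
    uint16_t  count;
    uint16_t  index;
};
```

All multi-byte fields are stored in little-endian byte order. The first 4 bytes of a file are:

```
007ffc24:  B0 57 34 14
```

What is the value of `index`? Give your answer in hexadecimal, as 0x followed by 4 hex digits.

0x1434

`index` follows `count` (2 bytes), so it starts at byte offset 2 and occupies 2 bytes.
Bytes at offsets 2..3: 34 14.
Little-endian stores the least-significant byte at the lowest address.
Reassemble most-significant byte first: 14 34 → 0x1434.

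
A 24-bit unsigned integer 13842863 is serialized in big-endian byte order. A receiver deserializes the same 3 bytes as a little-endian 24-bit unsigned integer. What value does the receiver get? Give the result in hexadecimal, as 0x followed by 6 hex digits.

0xAF39D3

13842863 in 24-bit hexadecimal is 0xD339AF.
Stored big-endian, the bytes at ascending addresses are D3 39 AF.
Read back as little-endian, the first byte is least significant, giving 0xAF39D3.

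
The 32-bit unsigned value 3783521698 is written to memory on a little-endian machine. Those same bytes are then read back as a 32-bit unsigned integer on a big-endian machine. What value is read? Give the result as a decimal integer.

3783521698 in 32-bit hexadecimal is 0xE183F5A2.
Stored little-endian, the bytes at ascending addresses are A2 F5 83 E1.
Read back as big-endian, the last byte is least significant, giving 0xA2F583E1.
0xA2F583E1 = 2733999073.

2733999073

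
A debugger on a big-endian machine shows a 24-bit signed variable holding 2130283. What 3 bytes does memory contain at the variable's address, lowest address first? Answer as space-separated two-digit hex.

2130283 in hexadecimal, padded to 24 bits, is 0x20816B.
Split into bytes (most-significant first): 20 81 6B.
In big-endian order the high byte comes first in memory.
So the memory order matches the most-significant-first order: 20 81 6B.

20 81 6B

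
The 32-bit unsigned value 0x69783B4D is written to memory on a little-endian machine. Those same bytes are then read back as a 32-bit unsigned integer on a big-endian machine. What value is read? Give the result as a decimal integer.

Stored little-endian, the bytes at ascending addresses are 4D 3B 78 69.
Read back as big-endian, the last byte is least significant, giving 0x4D3B7869.
0x4D3B7869 = 1295743081.

1295743081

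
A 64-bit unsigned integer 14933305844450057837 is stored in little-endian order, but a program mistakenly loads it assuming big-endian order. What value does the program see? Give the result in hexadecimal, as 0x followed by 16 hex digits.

0x6DDEB5A48BC23DCF

14933305844450057837 in 64-bit hexadecimal is 0xCF3DC28BA4B5DE6D.
Stored little-endian, the bytes at ascending addresses are 6D DE B5 A4 8B C2 3D CF.
Read back as big-endian, the last byte is least significant, giving 0x6DDEB5A48BC23DCF.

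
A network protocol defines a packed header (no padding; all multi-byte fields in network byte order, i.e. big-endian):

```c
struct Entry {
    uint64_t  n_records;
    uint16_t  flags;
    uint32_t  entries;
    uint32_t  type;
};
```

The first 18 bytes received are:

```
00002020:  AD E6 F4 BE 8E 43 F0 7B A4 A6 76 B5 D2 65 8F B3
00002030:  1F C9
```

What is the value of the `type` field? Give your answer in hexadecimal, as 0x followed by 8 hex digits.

0x8FB31FC9

`type` follows `n_records` (8 B), `flags` (2 B), `entries` (4 B), so it starts at offset 8 + 2 + 4 = 14 and occupies 4 bytes.
Bytes at offsets 14..17: 8F B3 1F C9.
Big-endian stores the most-significant byte at the lowest address.
The bytes are already most-significant first: 0x8FB31FC9.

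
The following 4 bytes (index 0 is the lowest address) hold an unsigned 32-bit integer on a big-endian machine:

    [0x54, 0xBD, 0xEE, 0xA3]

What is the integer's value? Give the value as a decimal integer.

Big-endian: lowest address holds the most-significant byte.
The bytes are already most-significant first: 0x54BDEEA3.
0x54BDEEA3 = 1421733539.

1421733539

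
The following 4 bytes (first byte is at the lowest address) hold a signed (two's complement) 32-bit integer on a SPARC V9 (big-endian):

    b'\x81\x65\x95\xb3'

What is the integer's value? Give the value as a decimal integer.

-2124048973

Big-endian stores the most-significant byte at the lowest address.
The bytes are already most-significant first: 0x816595B3.
Top bit is set, so as a signed 32-bit value this is 0x816595B3 − 2^32 = -2124048973.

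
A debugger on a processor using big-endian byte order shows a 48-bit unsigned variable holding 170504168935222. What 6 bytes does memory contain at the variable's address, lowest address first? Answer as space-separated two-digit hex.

9B 12 98 6C 0F 36

170504168935222 in hexadecimal, padded to 48 bits, is 0x9B12986C0F36.
Split into bytes (most-significant first): 9B 12 98 6C 0F 36.
Big-endian: lowest address holds the most-significant byte.
So the memory order matches the most-significant-first order: 9B 12 98 6C 0F 36.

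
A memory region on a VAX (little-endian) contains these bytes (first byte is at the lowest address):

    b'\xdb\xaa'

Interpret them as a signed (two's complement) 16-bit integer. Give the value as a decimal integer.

Little-endian: lowest address holds the least-significant byte.
Reassemble most-significant byte first: AA DB → 0xAADB.
Top bit is set, so as a signed 16-bit value this is 0xAADB − 2^16 = -21797.

-21797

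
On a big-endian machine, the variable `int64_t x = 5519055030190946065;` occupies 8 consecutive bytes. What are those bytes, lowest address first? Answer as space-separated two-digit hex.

5519055030190946065 in hexadecimal, padded to 64 bits, is 0x4C979F4F0A5D3711.
Split into bytes (most-significant first): 4C 97 9F 4F 0A 5D 37 11.
Big-endian: lowest address holds the most-significant byte.
So the memory order matches the most-significant-first order: 4C 97 9F 4F 0A 5D 37 11.

4C 97 9F 4F 0A 5D 37 11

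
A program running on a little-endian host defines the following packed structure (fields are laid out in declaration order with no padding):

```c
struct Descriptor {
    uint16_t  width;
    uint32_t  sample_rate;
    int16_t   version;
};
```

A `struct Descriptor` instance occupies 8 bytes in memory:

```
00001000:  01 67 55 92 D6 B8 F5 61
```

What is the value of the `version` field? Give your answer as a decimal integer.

25077

`version` follows `width` (2 B), `sample_rate` (4 B), so it starts at offset 2 + 4 = 6 and occupies 2 bytes.
Bytes at offsets 6..7: F5 61.
Little-endian stores the least-significant byte at the lowest address.
Reassemble most-significant byte first: 61 F5 → 0x61F5.
0x61F5 = 25077.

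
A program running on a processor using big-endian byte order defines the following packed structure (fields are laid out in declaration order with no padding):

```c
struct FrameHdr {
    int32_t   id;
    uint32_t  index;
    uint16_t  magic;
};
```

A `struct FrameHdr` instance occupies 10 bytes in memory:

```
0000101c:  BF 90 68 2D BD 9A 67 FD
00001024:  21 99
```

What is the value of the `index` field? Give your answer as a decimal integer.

3181012989

`index` follows `id` (4 bytes), so it starts at byte offset 4 and occupies 4 bytes.
Bytes at offsets 4..7: BD 9A 67 FD.
In big-endian order the high byte comes first in memory.
The bytes are already most-significant first: 0xBD9A67FD.
0xBD9A67FD = 3181012989.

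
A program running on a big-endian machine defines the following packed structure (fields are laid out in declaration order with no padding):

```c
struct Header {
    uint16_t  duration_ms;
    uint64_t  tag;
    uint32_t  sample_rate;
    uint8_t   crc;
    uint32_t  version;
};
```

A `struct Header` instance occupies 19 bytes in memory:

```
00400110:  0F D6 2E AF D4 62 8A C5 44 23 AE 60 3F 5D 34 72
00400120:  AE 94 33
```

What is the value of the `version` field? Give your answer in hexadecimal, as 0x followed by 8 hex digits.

`version` follows `duration_ms` (2 B), `tag` (8 B), `sample_rate` (4 B), `crc` (1 B), so it starts at offset 2 + 8 + 4 + 1 = 15 and occupies 4 bytes.
Bytes at offsets 15..18: 72 AE 94 33.
Big-endian stores the most-significant byte at the lowest address.
The bytes are already most-significant first: 0x72AE9433.

0x72AE9433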